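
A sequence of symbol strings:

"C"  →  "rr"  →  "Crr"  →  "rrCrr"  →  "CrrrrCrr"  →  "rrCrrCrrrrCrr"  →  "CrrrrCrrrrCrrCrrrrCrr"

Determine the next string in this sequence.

Each term (from the third on) is the two preceding terms concatenated in order: term 3 = C·rr = Crr.
So term 8 is rrCrrCrrrrCrr·CrrrrCrrrrCrrCrrrrCrr.

rrCrrCrrrrCrrCrrrrCrrrrCrrCrrrrCrr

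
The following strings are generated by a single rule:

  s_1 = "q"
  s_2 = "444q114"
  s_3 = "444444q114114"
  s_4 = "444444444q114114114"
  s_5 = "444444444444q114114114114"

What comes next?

s(k+1) = 444·s(k)·114, so each term gains 444 as a prefix and 114 as a suffix.
So the next term is 444·444444444444q114114114114·114.

444444444444444q114114114114114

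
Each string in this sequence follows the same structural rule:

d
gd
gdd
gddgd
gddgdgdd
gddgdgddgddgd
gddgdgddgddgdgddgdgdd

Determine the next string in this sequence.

gddgdgddgddgdgddgdgddgddgdgddgddgd

Each term (from the third on) is the previous term followed by the one before it: term 3 = gd·d = gdd.
Continuing: gddgdgddgddgdgddgdgdd · gddgdgddgddgd gives term 8.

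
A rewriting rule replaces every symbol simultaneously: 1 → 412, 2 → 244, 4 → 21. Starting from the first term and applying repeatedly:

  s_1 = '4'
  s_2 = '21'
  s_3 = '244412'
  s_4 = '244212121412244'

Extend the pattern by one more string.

Replace each of the 15 characters of 244212121412244 in place — 244 21 21 244 412 244 412 244 412 21 412 244 244 21 21 — and concatenate.

2442121244412244412244412214122442442121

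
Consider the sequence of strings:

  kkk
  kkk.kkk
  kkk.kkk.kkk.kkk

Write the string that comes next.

Every step duplicates the string with '.' between the halves.
Doubling kkk.kkk.kkk.kkk with '.' between the halves:

kkk.kkk.kkk.kkk.kkk.kkk.kkk.kkk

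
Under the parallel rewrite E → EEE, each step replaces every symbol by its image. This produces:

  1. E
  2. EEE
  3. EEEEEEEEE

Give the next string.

EEEEEEEEEEEEEEEEEEEEEEEEEEE

Rewriting each symbol of EEEEEEEEE: E→EEE, E→EEE, E→EEE, E→EEE, E→EEE, E→EEE, E→EEE, E→EEE, E→EEE, which concatenates to EEE EEE EEE EEE EEE EEE EEE EEE EEE.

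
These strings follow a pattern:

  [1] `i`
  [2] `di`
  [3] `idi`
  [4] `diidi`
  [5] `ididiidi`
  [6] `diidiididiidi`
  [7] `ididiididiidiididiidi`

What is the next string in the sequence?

diidiididiidiididiididiidiididiidi

This is a Fibonacci-style word recurrence s(k) = s(k−2)·s(k−1): e.g. i·di = idi.
Continuing: diidiididiidi · ididiididiidiididiidi gives term 8.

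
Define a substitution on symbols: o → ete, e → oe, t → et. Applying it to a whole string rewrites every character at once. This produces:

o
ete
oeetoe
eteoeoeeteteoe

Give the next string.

oeetoeeteoeeteoeoeetoeetoeeteoe

φ(eteoeoeeteteoe) expands symbol-by-symbol to oe et oe ete oe ete oe oe et oe et oe ete oe; joining the 14 pieces gives the next term.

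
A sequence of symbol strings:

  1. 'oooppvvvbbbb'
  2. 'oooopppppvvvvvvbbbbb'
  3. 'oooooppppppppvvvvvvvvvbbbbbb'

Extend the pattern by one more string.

oooooopppppppppppvvvvvvvvvvvvbbbbbbb

Reading off run lengths: o runs 3, 4, 5; p runs 2, 5, 8; v runs 3, 6, 9; b runs 4, 5, 6 — each is linear in n (n = 1, 2, …).
Setting n = 4 gives 6, 11, 12, 7 characters in each block.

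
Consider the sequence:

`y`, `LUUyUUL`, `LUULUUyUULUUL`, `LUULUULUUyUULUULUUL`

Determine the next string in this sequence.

Each term wraps the previous one in LUU on the left and UUL on the right.
So the next term is LUU·LUULUULUUyUULUULUUL·UUL.

LUULUULUULUUyUULUULUULUUL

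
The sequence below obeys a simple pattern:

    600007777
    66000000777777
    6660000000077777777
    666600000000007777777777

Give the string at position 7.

The n-th term is n 6's then 2n+2 0's then 2n+2 7's (n = 1, 2, …).
Setting n = 7 gives 7, 16, 16 characters in each block.

666666600000000000000007777777777777777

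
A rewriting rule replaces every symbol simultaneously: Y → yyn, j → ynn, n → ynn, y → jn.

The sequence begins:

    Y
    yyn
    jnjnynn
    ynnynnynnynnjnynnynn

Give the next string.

jnynnynnjnynnynnjnynnynnjnynnynnynnynnjnynnynnjnynnynn

Replace each of the 20 characters of ynnynnynnynnjnynnynn in place — jn ynn ynn jn ynn ynn jn ynn ynn jn ynn ynn ynn ynn jn ynn ynn jn ynn ynn — and concatenate.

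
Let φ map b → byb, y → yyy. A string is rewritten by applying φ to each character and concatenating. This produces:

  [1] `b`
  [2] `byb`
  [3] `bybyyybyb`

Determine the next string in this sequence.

bybyyybybyyyyyyyyybybyyybyb

Apply φ to bybyyybyb symbol by symbol: b→byb, y→yyy, b→byb, y→yyy, y→yyy, y→yyy, b→byb, y→yyy, b→byb; joined: byb yyy byb yyy yyy yyy byb yyy byb.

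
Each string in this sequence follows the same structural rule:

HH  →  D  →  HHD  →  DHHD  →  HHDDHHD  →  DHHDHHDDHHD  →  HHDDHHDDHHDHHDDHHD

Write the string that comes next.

DHHDHHDDHHDHHDDHHDDHHDHHDDHHD

From term 3 onward, concatenate the second-to-last term with the last: HH·D = HHD, D·HHD = DHHD, …
So term 8 is DHHDHHDDHHD·HHDDHHDDHHDHHDDHHD.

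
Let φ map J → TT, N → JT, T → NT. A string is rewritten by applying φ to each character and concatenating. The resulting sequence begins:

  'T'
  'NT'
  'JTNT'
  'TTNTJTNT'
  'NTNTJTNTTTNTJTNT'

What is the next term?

Applying the rule to each of the 16 symbols of NTNTJTNTTTNTJTNT gives the pieces JT NT JT NT TT NT JT NT NT NT JT NT TT NT JT NT, which concatenate to the answer.

JTNTJTNTTTNTJTNTNTNTJTNTTTNTJTNT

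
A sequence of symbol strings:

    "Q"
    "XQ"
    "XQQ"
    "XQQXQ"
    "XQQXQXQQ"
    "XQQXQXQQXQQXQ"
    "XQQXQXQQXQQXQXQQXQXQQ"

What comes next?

Each term (from the third on) is the previous term followed by the one before it: term 3 = XQ·Q = XQQ.
Continuing: XQQXQXQQXQQXQXQQXQXQQ · XQQXQXQQXQQXQ gives term 8.

XQQXQXQQXQQXQXQQXQXQQXQQXQXQQXQQXQ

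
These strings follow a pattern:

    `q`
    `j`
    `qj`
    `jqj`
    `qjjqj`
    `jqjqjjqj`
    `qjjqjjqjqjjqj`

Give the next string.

jqjqjjqjqjjqjjqjqjjqj

From term 3 onward, concatenate the second-to-last term with the last: q·j = qj, j·qj = jqj, …
The next term joins jqjqjjqj and qjjqjjqjqjjqj.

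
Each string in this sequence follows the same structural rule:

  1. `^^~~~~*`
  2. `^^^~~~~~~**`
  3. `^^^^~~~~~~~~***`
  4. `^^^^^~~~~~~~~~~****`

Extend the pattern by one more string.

^^^^^^~~~~~~~~~~~~*****

Each string has the form ^^{n} ~^{2n} *^{n-1}, where the shown terms are n = 2, 3, 4, 5.
Setting n = 6 gives 6, 12, 5 characters in each block.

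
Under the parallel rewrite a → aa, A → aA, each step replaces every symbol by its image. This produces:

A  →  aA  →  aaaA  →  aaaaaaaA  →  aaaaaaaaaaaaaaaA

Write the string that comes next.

Applying the rule to each of the 16 symbols of aaaaaaaaaaaaaaaA gives the pieces aa aa aa aa aa aa aa aa aa aa aa aa aa aa aa aA, which concatenate to the answer.

aaaaaaaaaaaaaaaaaaaaaaaaaaaaaaaA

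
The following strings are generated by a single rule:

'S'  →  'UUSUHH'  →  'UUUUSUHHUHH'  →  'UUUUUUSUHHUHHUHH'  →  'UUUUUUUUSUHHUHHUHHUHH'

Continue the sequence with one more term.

s(k+1) = UU·s(k)·UHH, so each term gains UU as a prefix and UHH as a suffix.
Applying this once more to UUUUUUUUSUHHUHHUHHUHH:

UUUUUUUUUUSUHHUHHUHHUHHUHH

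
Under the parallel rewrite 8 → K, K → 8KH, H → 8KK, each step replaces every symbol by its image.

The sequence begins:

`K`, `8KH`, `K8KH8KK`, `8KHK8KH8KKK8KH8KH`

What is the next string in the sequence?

Rewriting the 17 symbols of 8KHK8KH8KKK8KH8KH one by one yields K 8KH 8KK 8KH K 8KH 8KK K 8KH 8KH 8KH K 8KH 8KK K 8KH 8KK; concatenated:

K8KH8KK8KHK8KH8KKK8KH8KH8KHK8KH8KKK8KH8KK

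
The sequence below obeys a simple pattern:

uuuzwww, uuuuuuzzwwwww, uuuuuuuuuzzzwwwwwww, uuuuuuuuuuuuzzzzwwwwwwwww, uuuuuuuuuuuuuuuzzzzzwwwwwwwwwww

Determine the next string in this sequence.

Term n consists of 3n u's, followed by n z's, followed by 2n+1 w's (n = 1, 2, …).
At n = 6 the blocks have lengths 18, 6, 13.

uuuuuuuuuuuuuuuuuuzzzzzzwwwwwwwwwwwww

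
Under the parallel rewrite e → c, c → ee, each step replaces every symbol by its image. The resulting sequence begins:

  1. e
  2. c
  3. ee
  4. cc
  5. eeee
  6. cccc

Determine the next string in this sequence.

eeeeeeee

Rewriting each symbol of cccc: c→ee, c→ee, c→ee, c→ee, which concatenates to ee ee ee ee.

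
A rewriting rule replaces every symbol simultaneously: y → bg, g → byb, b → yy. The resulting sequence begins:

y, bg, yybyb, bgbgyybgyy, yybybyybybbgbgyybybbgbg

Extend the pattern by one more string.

Applying the rule to each of the 23 symbols of yybybyybybbgbgyybybbgbg gives the pieces bg bg yy bg yy bg bg yy bg yy yy byb yy byb bg bg yy bg yy yy byb yy byb, which concatenate to the answer.

bgbgyybgyybgbgyybgyyyybybyybybbgbgyybgyyyybybyybyb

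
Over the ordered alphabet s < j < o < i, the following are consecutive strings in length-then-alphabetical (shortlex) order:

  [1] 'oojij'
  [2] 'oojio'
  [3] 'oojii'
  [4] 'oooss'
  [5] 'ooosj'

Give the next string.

The successor of ooosj increments the rightmost position that isn't already i and resets every position after it to s.

oooso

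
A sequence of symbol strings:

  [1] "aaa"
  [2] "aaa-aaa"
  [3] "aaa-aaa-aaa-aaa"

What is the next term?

aaa-aaa-aaa-aaa-aaa-aaa-aaa-aaa

s(k+1) = s(k)·-·s(k) — each term doubles the last with '-' between the halves.
So the next term is two copies of aaa-aaa-aaa-aaa with '-' between the halves.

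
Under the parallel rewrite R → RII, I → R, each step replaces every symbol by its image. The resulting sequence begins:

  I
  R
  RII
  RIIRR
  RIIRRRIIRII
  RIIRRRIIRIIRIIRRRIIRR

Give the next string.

RIIRRRIIRIIRIIRRRIIRRRIIRRRIIRIIRIIRRRIIRII

Replace each of the 21 characters of RIIRRRIIRIIRIIRRRIIRR in place — RII R R RII RII RII R R RII R R RII R R RII RII RII R R RII RII — and concatenate.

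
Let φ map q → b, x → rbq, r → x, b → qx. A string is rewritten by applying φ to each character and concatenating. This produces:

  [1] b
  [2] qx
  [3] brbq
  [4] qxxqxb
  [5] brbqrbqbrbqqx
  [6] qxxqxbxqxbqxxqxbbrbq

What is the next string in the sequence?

φ(qxxqxbxqxbqxxqxbbrbq) expands symbol-by-symbol to b rbq rbq b rbq qx rbq b rbq qx b rbq rbq b rbq qx qx x qx b; joining the 20 pieces gives the next term.

brbqrbqbrbqqxrbqbrbqqxbrbqrbqbrbqqxqxxqxb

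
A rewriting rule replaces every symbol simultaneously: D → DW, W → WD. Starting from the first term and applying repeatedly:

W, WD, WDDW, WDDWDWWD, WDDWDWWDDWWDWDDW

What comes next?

WDDWDWWDDWWDWDDWDWWDWDDWWDDWDWWD

Applying the rule to each of the 16 symbols of WDDWDWWDDWWDWDDW gives the pieces WD DW DW WD DW WD WD DW DW WD WD DW WD DW DW WD, which concatenate to the answer.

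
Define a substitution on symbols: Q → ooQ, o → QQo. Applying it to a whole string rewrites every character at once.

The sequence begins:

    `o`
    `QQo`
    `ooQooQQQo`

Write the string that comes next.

QQoQQoooQQQoQQoooQooQooQQQo

Expanding ooQooQQQo: o→QQo, o→QQo, Q→ooQ, o→QQo, o→QQo, Q→ooQ, Q→ooQ, Q→ooQ, o→QQo. Concatenated: QQo QQo ooQ QQo QQo ooQ ooQ ooQ QQo.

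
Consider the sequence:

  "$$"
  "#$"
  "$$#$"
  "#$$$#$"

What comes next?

$$#$#$$$#$

From term 3 onward, concatenate the second-to-last term with the last: $$·#$ = $$#$, #$·$$#$ = #$$$#$, …
The next term joins $$#$ and #$$$#$.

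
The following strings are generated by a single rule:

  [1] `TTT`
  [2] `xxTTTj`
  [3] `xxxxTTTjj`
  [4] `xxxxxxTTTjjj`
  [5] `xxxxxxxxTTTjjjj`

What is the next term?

Every step adds xx to the front and j to the end of the previous string.
Applying this once more to xxxxxxxxTTTjjjj:

xxxxxxxxxxTTTjjjjj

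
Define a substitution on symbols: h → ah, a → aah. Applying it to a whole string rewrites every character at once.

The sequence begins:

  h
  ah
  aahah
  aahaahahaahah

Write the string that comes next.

aahaahahaahaahahaahahaahaahahaahah

Replace each of the 13 characters of aahaahahaahah in place — aah aah ah aah aah ah aah ah aah aah ah aah ah — and concatenate.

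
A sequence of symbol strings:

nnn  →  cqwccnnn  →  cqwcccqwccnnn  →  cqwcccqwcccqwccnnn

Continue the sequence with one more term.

Each term is the previous one with cqwcc prepended.
Applying this once more to cqwcccqwcccqwccnnn:

cqwcccqwcccqwcccqwccnnn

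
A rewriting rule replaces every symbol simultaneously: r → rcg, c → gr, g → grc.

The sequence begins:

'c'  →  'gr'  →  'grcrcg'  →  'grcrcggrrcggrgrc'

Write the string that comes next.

grcrcggrrcggrgrcgrcrcgrcggrgrcgrcrcggrcrcggr

Replace each of the 16 characters of grcrcggrrcggrgrc in place — grc rcg gr rcg gr grc grc rcg rcg gr grc grc rcg grc rcg gr — and concatenate.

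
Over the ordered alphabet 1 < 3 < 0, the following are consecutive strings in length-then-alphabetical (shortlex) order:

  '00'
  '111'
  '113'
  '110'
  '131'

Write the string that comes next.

The successor of 131 increments the rightmost position that isn't already 0 and resets every position after it to 1.

133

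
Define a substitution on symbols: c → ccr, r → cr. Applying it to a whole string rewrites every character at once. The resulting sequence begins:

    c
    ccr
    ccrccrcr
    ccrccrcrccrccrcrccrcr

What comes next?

φ(ccrccrcrccrccrcrccrcr) expands symbol-by-symbol to ccr ccr cr ccr ccr cr ccr cr ccr ccr cr ccr ccr cr ccr cr ccr ccr cr ccr cr; joining the 21 pieces gives the next term.

ccrccrcrccrccrcrccrcrccrccrcrccrccrcrccrcrccrccrcrccrcr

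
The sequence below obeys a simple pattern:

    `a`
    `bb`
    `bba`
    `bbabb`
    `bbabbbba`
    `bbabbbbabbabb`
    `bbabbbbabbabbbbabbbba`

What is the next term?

Each term (from the third on) is the previous term followed by the one before it: term 3 = bb·a = bba.
The next term joins bbabbbbabbabbbbabbbba and bbabbbbabbabb.

bbabbbbabbabbbbabbbbabbabbbbabbabb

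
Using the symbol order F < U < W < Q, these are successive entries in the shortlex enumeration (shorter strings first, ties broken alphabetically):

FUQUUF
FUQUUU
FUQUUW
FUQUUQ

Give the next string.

Find the rightmost character of FUQUUQ below Q, bump it to the next letter, and reset everything to its right to F.

FUQUWF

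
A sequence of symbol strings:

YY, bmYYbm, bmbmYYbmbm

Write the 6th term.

bmbmbmbmbmYYbmbmbmbmbm

Every step adds bm to the front and bm to the end of the previous string.
From bmbmYYbmbm, 3 further steps: bmbmYYbmbm → bmbmbmYYbmbmbm → bmbmbmbmYYbmbmbmbm → (answer).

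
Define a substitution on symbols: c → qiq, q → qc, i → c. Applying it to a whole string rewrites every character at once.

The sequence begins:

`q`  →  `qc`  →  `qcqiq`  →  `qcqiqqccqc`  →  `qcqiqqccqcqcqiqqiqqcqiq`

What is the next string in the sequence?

Applying the rule to each of the 23 symbols of qcqiqqccqcqcqiqqiqqcqiq gives the pieces qc qiq qc c qc qc qiq qiq qc qiq qc qiq qc c qc qc c qc qc qiq qc c qc, which concatenate to the answer.

qcqiqqccqcqcqiqqiqqcqiqqcqiqqccqcqccqcqcqiqqccqc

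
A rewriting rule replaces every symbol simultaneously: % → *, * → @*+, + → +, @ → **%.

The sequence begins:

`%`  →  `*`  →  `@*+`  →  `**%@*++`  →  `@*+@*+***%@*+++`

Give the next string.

**%@*++**%@*++@*+@*+@*+***%@*++++

Applying the rule to each of the 15 symbols of @*+@*+***%@*+++ gives the pieces **% @*+ + **% @*+ + @*+ @*+ @*+ * **% @*+ + + +, which concatenate to the answer.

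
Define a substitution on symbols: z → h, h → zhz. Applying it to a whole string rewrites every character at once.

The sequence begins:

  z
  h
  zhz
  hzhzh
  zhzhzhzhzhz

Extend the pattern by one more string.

Apply φ to zhzhzhzhzhz symbol by symbol: z→h, h→zhz, z→h, h→zhz, z→h, h→zhz, z→h, h→zhz, z→h, h→zhz, z→h; joined: h zhz h zhz h zhz h zhz h zhz h.

hzhzhzhzhzhzhzhzhzhzh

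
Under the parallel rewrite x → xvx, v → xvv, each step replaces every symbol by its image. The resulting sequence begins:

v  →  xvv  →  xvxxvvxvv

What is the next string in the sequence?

xvxxvvxvxxvxxvvxvvxvxxvvxvv

Rewriting each symbol of xvxxvvxvv: x→xvx, v→xvv, x→xvx, x→xvx, v→xvv, v→xvv, x→xvx, v→xvv, v→xvv, which concatenates to xvx xvv xvx xvx xvv xvv xvx xvv xvv.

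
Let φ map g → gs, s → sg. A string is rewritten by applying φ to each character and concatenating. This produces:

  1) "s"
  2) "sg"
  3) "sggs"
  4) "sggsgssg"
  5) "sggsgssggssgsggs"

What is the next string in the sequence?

Applying the rule to each of the 16 symbols of sggsgssggssgsggs gives the pieces sg gs gs sg gs sg sg gs gs sg sg gs sg gs gs sg, which concatenate to the answer.

sggsgssggssgsggsgssgsggssggsgssg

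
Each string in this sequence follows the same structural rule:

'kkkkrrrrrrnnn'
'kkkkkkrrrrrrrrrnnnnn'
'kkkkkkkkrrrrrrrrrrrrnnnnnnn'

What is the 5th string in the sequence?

kkkkkkkkkkkkrrrrrrrrrrrrrrrrrrnnnnnnnnnnn

Each string has the form k^{2n} r^{3n} n^{2n-1}, where the shown terms are n = 2, 3, 4.
At n = 6 the blocks have lengths 12, 18, 11.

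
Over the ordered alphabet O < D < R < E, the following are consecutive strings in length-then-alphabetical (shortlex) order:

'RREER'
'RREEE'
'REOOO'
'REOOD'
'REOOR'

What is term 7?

Continuing the enumeration 2 steps past REOOR: REOOR → REOOE → (answer).

REODO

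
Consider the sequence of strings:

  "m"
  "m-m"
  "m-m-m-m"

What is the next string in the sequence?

m-m-m-m-m-m-m-m

Each string is two copies of the previous one joined by '-'.
So the next term is two copies of m-m-m-m with '-' between the halves.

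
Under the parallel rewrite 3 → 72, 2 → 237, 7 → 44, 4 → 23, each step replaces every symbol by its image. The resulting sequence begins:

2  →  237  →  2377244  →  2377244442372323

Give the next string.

Rewriting the 16 symbols of 2377244442372323 one by one yields 237 72 44 44 237 23 23 23 23 237 72 44 237 72 237 72; concatenated:

2377244442372323232323772442377223772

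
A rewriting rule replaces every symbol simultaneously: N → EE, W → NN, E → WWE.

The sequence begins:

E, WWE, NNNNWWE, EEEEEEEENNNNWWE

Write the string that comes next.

Rewriting the 15 symbols of EEEEEEEENNNNWWE one by one yields WWE WWE WWE WWE WWE WWE WWE WWE EE EE EE EE NN NN WWE; concatenated:

WWEWWEWWEWWEWWEWWEWWEWWEEEEEEEEENNNNWWE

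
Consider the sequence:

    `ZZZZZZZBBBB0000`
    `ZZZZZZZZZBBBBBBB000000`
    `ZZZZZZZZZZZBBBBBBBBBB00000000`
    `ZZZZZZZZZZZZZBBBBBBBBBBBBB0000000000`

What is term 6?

ZZZZZZZZZZZZZZZZZBBBBBBBBBBBBBBBBBBB00000000000000

Each string has the form Z^{2n+3} B^{3n-2} 0^{2n}, where the shown terms are n = 2, 3, 4, 5.
At n = 7 the blocks have lengths 17, 19, 14.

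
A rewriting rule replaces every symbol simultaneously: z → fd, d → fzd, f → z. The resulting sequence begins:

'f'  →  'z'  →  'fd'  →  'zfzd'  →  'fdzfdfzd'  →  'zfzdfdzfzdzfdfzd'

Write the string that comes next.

fdzfdfzdzfzdfdzfdfzdfdzfzdzfdfzd

Replace each of the 16 characters of zfzdfdzfzdzfdfzd in place — fd z fd fzd z fzd fd z fd fzd fd z fzd z fd fzd — and concatenate.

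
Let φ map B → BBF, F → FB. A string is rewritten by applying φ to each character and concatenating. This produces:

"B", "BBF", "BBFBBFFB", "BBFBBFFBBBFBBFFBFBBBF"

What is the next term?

BBFBBFFBBBFBBFFBFBBBFBBFBBFFBBBFBBFFBFBBBFFBBBFBBFBBFFB

φ(BBFBBFFBBBFBBFFBFBBBF) expands symbol-by-symbol to BBF BBF FB BBF BBF FB FB BBF BBF BBF FB BBF BBF FB FB BBF FB BBF BBF BBF FB; joining the 21 pieces gives the next term.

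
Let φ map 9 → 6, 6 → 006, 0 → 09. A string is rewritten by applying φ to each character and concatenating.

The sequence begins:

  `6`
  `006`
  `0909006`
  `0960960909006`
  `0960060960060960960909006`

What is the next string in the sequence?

Rewriting the 25 symbols of 0960060960060960960909006 one by one yields 09 6 006 09 09 006 09 6 006 09 09 006 09 6 006 09 6 006 09 6 09 6 09 09 006; concatenated:

096006090900609600609090060960060960060960960909006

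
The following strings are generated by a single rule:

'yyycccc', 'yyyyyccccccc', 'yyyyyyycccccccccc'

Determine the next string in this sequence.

Each string has the form y^{2n+1} c^{3n+1} (n = 1, 2, …).
Setting n = 4 gives 9, 13 characters in each block.

yyyyyyyyyccccccccccccc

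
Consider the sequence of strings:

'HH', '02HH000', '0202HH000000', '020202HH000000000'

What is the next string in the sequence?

02020202HH000000000000

s(k+1) = 02·s(k)·000, so each term gains 02 as a prefix and 000 as a suffix.
One more step from 020202HH000000000 gives the answer.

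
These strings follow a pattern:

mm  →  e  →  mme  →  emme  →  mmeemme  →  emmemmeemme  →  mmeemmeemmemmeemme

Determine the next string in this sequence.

emmemmeemmemmeemmeemmemmeemme

Each term (from the third on) is the two preceding terms concatenated in order: term 3 = mm·e = mme.
Continuing: emmemmeemme · mmeemmeemmemmeemme gives term 8.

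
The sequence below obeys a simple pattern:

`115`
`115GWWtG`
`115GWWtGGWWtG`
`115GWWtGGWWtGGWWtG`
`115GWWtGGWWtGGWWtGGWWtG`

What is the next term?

The strings grow by a fixed suffix GWWtG each time.
One more step from 115GWWtGGWWtGGWWtGGWWtG gives the answer.

115GWWtGGWWtGGWWtGGWWtGGWWtG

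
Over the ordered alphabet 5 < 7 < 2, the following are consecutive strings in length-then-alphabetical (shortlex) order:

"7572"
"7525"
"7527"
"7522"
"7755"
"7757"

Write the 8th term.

Continuing the enumeration 2 steps past 7757: 7757 → 7752 → (answer).

7775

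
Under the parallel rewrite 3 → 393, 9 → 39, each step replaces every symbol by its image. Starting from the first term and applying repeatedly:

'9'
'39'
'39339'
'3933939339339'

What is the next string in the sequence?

Rewriting the 13 symbols of 3933939339339 one by one yields 393 39 393 393 39 393 39 393 393 39 393 393 39; concatenated:

3933939339339393393933933939339339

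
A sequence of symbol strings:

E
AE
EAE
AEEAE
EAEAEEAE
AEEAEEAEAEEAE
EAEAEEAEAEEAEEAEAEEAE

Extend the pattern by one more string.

This is a Fibonacci-style word recurrence s(k) = s(k−2)·s(k−1): e.g. E·AE = EAE.
Continuing: AEEAEEAEAEEAE · EAEAEEAEAEEAEEAEAEEAE gives term 8.

AEEAEEAEAEEAEEAEAEEAEAEEAEEAEAEEAE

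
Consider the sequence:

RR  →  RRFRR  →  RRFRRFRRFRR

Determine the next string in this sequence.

Each string is two copies of the previous one joined by 'F'.
One more doubling of RRFRRFRRFRR gives the answer.

RRFRRFRRFRRFRRFRRFRRFRR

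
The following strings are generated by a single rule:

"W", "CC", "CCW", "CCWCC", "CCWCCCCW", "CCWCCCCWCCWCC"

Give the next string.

CCWCCCCWCCWCCCCWCCCCW

From term 3 onward, concatenate the last term with the second-to-last: CC·W = CCW, CCW·CC = CCWCC, …
Continuing: CCWCCCCWCCWCC · CCWCCCCW gives term 7.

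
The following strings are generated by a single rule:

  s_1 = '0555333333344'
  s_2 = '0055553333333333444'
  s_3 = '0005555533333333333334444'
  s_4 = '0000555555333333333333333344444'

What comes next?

0000055555553333333333333333333444444

Each string has the form 0^{n-1} 5^{n+1} 3^{3n+1} 4^{n}, where the shown terms are n = 2, 3, 4, 5.
Setting n = 6 gives 5, 7, 19, 6 characters in each block.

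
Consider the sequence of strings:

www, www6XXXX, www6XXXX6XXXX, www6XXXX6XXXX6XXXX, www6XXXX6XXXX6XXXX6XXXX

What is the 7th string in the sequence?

Each term is the previous one with 6XXXX appended.
From www6XXXX6XXXX6XXXX6XXXX, 2 further steps: www6XXXX6XXXX6XXXX6XXXX → www6XXXX6XXXX6XXXX6XXXX6XXXX → (answer).

www6XXXX6XXXX6XXXX6XXXX6XXXX6XXXX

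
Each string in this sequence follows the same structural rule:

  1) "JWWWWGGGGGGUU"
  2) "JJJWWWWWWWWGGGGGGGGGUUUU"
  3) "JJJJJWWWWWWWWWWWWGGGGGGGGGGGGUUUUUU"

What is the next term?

JJJJJJJWWWWWWWWWWWWWWWWGGGGGGGGGGGGGGGUUUUUUUU

Reading off run lengths: J runs 1, 3, 5; W runs 4, 8, 12; G runs 6, 9, 12; U runs 2, 4, 6 — each is linear in n (n = 1, 2, …).
Setting n = 4 gives 7, 16, 15, 8 characters in each block.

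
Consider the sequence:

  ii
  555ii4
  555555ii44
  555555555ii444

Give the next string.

555555555555ii4444

Each term wraps the previous one in 555 on the left and 4 on the right.
One more step from 555555555ii444 gives the answer.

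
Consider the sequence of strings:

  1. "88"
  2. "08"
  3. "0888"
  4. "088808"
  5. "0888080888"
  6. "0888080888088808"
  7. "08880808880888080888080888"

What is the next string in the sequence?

088808088808880808880808880888080888088808

From term 3 onward, concatenate the last term with the second-to-last: 08·88 = 0888, 0888·08 = 088808, …
The next term joins 08880808880888080888080888 and 0888080888088808.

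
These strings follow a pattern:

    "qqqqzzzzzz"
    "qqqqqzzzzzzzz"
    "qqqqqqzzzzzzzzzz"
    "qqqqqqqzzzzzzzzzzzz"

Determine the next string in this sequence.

qqqqqqqqzzzzzzzzzzzzzz

Reading off run lengths: q runs 4, 5, 6, 7; z runs 6, 8, 10, 12 — each is linear in n, where the shown terms are n = 3, 4, 5, 6.
At n = 7 the blocks have lengths 8, 14.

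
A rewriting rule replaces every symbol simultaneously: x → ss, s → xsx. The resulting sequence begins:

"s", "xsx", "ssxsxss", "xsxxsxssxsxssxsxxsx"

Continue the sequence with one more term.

Replace each of the 19 characters of xsxxsxssxsxssxsxxsx in place — ss xsx ss ss xsx ss xsx xsx ss xsx ss xsx xsx ss xsx ss ss xsx ss — and concatenate.

ssxsxssssxsxssxsxxsxssxsxssxsxxsxssxsxssssxsxss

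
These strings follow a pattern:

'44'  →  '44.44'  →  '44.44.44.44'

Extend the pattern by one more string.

Every step duplicates the string with '.' between the halves.
One more doubling of 44.44.44.44 gives the answer.

44.44.44.44.44.44.44.44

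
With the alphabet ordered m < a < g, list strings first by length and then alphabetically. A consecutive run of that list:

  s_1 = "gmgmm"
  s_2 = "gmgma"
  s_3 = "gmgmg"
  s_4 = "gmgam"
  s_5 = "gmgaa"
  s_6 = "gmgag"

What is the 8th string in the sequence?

Continuing the enumeration 2 steps past gmgag: gmgag → gmggm → (answer).

gmgga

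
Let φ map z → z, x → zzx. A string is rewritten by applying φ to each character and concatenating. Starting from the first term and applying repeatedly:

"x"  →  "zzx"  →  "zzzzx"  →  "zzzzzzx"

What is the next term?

zzzzzzzzx

Rewriting each symbol of zzzzzzx: z→z, z→z, z→z, z→z, z→z, z→z, x→zzx, which concatenates to z z z z z z zzx.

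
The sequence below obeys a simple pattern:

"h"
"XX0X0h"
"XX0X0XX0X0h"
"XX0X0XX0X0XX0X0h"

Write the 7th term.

XX0X0XX0X0XX0X0XX0X0XX0X0XX0X0h

The strings grow by a fixed prefix XX0X0 each time.
From XX0X0XX0X0XX0X0h, 3 further steps: XX0X0XX0X0XX0X0h → XX0X0XX0X0XX0X0XX0X0h → XX0X0XX0X0XX0X0XX0X0XX0X0h → (answer).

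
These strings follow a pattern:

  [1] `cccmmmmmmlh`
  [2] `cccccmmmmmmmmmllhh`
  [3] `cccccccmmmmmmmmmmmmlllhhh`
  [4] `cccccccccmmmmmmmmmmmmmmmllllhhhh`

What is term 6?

The n-th term is 2n+1 c's then 3n+3 m's then n l's then n h's (n = 1, 2, …).
For term 6, n = 6, so the run lengths are 13, 21, 6, 6.

cccccccccccccmmmmmmmmmmmmmmmmmmmmmllllllhhhhhh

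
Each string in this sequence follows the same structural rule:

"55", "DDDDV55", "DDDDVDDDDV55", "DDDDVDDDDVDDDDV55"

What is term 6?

DDDDVDDDDVDDDDVDDDDVDDDDV55

The strings grow by a fixed prefix DDDDV each time.
From DDDDVDDDDVDDDDV55, 2 further steps: DDDDVDDDDVDDDDV55 → DDDDVDDDDVDDDDVDDDDV55 → (answer).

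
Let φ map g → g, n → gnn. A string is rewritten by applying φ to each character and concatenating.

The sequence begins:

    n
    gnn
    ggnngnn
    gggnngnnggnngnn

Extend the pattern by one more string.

ggggnngnnggnngnngggnngnnggnngnn

Replace each of the 15 characters of gggnngnnggnngnn in place — g g g gnn gnn g gnn gnn g g gnn gnn g gnn gnn — and concatenate.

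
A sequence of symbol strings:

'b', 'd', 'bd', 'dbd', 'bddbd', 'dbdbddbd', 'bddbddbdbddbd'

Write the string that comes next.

dbdbddbdbddbddbdbddbd

Each term (from the third on) is the two preceding terms concatenated in order: term 3 = b·d = bd.
The next term joins dbdbddbd and bddbddbdbddbd.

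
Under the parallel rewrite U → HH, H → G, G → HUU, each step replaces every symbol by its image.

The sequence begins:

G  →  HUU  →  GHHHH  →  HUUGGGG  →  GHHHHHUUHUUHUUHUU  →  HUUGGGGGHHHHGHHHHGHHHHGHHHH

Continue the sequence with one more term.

Rewriting the 27 symbols of HUUGGGGGHHHHGHHHHGHHHHGHHHH one by one yields G HH HH HUU HUU HUU HUU HUU G G G G HUU G G G G HUU G G G G HUU G G G G; concatenated:

GHHHHHUUHUUHUUHUUHUUGGGGHUUGGGGHUUGGGGHUUGGGG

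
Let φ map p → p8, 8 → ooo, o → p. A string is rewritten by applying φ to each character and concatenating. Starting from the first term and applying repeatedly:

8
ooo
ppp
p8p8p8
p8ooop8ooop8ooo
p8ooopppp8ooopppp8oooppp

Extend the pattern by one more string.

Rewriting the 24 symbols of p8ooopppp8ooopppp8oooppp one by one yields p8 ooo p p p p8 p8 p8 p8 ooo p p p p8 p8 p8 p8 ooo p p p p8 p8 p8; concatenated:

p8ooopppp8p8p8p8ooopppp8p8p8p8ooopppp8p8p8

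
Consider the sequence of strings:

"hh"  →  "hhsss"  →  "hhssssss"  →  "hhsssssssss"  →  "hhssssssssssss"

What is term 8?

hhsssssssssssssssssssss

The strings grow by a fixed suffix sss each time.
From hhssssssssssss, 3 further steps: hhssssssssssss → hhsssssssssssssss → hhssssssssssssssssss → (answer).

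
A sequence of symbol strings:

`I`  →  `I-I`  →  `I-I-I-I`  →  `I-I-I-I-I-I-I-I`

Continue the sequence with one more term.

Each string is two copies of the previous one joined by '-'.
So the next term is two copies of I-I-I-I-I-I-I-I with '-' between the halves.

I-I-I-I-I-I-I-I-I-I-I-I-I-I-I-I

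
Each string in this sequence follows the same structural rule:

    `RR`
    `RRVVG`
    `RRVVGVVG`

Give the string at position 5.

RRVVGVVGVVGVVG

The strings grow by a fixed suffix VVG each time.
From RRVVGVVG, 2 further steps: RRVVGVVG → RRVVGVVGVVG → (answer).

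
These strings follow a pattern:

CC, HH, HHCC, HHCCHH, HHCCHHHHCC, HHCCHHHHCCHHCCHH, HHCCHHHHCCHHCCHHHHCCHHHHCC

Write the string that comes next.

HHCCHHHHCCHHCCHHHHCCHHHHCCHHCCHHHHCCHHCCHH

From term 3 onward, concatenate the last term with the second-to-last: HH·CC = HHCC, HHCC·HH = HHCCHH, …
So term 8 is HHCCHHHHCCHHCCHHHHCCHHHHCC·HHCCHHHHCCHHCCHH.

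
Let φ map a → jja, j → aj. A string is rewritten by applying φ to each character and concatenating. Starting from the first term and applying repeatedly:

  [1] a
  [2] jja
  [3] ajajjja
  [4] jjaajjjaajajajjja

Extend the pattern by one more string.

ajajjjajjaajajajjjajjaajjjaajjjaajajajjja

Replace each of the 17 characters of jjaajjjaajajajjja in place — aj aj jja jja aj aj aj jja jja aj jja aj jja aj aj aj jja — and concatenate.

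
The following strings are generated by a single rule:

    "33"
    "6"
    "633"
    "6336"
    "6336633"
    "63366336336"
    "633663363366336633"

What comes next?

From term 3 onward, concatenate the last term with the second-to-last: 6·33 = 633, 633·6 = 6336, …
The next term joins 633663363366336633 and 63366336336.

63366336336633663363366336336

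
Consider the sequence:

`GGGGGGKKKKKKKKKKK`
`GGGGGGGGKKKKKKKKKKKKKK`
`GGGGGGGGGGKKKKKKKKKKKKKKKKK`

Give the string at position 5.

Reading off run lengths: G runs 6, 8, 10; K runs 11, 14, 17 — each is linear in n, where the shown terms are n = 3, 4, 5.
At n = 7 the blocks have lengths 14, 23.

GGGGGGGGGGGGGGKKKKKKKKKKKKKKKKKKKKKKK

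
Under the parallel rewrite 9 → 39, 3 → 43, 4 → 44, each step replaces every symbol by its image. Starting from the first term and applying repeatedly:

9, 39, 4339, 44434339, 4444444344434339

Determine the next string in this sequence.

Rewriting the 16 symbols of 4444444344434339 one by one yields 44 44 44 44 44 44 44 43 44 44 44 43 44 43 43 39; concatenated:

44444444444444434444444344434339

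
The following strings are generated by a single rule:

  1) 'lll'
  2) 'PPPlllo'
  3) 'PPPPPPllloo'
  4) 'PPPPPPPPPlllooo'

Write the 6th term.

Every step adds PPP to the front and o to the end of the previous string.
From PPPPPPPPPlllooo, 2 further steps: PPPPPPPPPlllooo → PPPPPPPPPPPPllloooo → (answer).

PPPPPPPPPPPPPPPlllooooo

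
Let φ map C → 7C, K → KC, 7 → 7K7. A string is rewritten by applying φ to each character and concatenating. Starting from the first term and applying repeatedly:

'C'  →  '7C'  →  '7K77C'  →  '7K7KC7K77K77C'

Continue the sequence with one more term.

7K7KC7K7KC7C7K7KC7K77K7KC7K77K77C

Replace each of the 13 characters of 7K7KC7K77K77C in place — 7K7 KC 7K7 KC 7C 7K7 KC 7K7 7K7 KC 7K7 7K7 7C — and concatenate.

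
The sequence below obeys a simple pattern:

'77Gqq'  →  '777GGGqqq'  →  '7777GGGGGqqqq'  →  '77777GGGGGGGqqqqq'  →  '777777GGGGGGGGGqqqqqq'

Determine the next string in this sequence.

Each string has the form 7^{n+1} G^{2n-1} q^{n+1} (n = 1, 2, …).
For the next term, n = 6, so the run lengths are 7, 11, 7.

7777777GGGGGGGGGGGqqqqqqq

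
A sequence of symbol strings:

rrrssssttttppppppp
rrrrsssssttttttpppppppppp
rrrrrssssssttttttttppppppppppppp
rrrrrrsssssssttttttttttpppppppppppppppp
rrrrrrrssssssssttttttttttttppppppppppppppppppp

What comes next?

rrrrrrrrsssssssssttttttttttttttpppppppppppppppppppppp

Term n consists of n+1 r's, followed by n+2 s's, followed by 2n t's, followed by 3n+1 p's, where the shown terms are n = 2, 3, 4, 5, 6.
For the next term, n = 7, so the run lengths are 8, 9, 14, 22.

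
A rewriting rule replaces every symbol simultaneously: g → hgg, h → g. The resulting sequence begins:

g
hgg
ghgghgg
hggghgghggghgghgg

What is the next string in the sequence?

Applying the rule to each of the 17 symbols of hggghgghggghgghgg gives the pieces g hgg hgg hgg g hgg hgg g hgg hgg hgg g hgg hgg g hgg hgg, which concatenate to the answer.

ghgghgghggghgghggghgghgghggghgghggghgghgg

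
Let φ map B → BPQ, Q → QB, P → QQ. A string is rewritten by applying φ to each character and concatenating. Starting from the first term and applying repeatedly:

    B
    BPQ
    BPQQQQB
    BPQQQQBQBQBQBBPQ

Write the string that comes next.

BPQQQQBQBQBQBBPQQBBPQQBBPQQBBPQBPQQQQB

Applying the rule to each of the 16 symbols of BPQQQQBQBQBQBBPQ gives the pieces BPQ QQ QB QB QB QB BPQ QB BPQ QB BPQ QB BPQ BPQ QQ QB, which concatenate to the answer.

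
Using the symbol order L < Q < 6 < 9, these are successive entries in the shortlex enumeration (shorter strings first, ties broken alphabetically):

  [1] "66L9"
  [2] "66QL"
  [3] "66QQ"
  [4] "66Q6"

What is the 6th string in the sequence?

Continuing the enumeration 2 steps past 66Q6: 66Q6 → 66Q9 → (answer).

666L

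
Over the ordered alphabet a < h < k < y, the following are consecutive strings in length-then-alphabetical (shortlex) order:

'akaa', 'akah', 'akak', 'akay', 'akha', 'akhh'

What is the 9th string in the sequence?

akka

Continuing the enumeration 3 steps past akhh: akhh → akhk → akhy → (answer).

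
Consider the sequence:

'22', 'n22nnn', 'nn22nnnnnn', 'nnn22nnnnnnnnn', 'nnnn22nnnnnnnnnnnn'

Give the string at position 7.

nnnnnn22nnnnnnnnnnnnnnnnnn

Every step adds n to the front and nnn to the end of the previous string.
From nnnn22nnnnnnnnnnnn, 2 further steps: nnnn22nnnnnnnnnnnn → nnnnn22nnnnnnnnnnnnnnn → (answer).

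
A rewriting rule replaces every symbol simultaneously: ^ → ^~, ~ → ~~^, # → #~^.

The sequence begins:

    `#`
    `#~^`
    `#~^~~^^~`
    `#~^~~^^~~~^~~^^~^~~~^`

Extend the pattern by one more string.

φ(#~^~~^^~~~^~~^^~^~~~^) expands symbol-by-symbol to #~^ ~~^ ^~ ~~^ ~~^ ^~ ^~ ~~^ ~~^ ~~^ ^~ ~~^ ~~^ ^~ ^~ ~~^ ^~ ~~^ ~~^ ~~^ ^~; joining the 21 pieces gives the next term.

#~^~~^^~~~^~~^^~^~~~^~~^~~^^~~~^~~^^~^~~~^^~~~^~~^~~^^~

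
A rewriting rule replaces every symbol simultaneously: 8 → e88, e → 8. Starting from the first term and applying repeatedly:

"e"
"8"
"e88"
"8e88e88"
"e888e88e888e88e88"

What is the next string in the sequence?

Replace each of the 17 characters of e888e88e888e88e88 in place — 8 e88 e88 e88 8 e88 e88 8 e88 e88 e88 8 e88 e88 8 e88 e88 — and concatenate.

8e88e88e888e88e888e88e88e888e88e888e88e88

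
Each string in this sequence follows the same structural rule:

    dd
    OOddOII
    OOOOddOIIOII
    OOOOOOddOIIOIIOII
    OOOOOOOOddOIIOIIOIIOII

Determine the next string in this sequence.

OOOOOOOOOOddOIIOIIOIIOIIOII

Each term wraps the previous one in OO on the left and OII on the right.
One more step from OOOOOOOOddOIIOIIOIIOII gives the answer.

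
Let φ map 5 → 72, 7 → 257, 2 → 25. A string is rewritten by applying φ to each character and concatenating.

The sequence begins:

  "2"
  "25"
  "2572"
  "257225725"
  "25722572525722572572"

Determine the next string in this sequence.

Replace each of the 20 characters of 25722572525722572572 in place — 25 72 257 25 25 72 257 25 72 25 72 257 25 25 72 257 25 72 257 25 — and concatenate.

257225725257225725722572257252572257257225725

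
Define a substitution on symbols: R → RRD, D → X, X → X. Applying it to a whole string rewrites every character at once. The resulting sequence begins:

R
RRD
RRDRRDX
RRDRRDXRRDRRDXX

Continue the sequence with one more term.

Rewriting the 15 symbols of RRDRRDXRRDRRDXX one by one yields RRD RRD X RRD RRD X X RRD RRD X RRD RRD X X X; concatenated:

RRDRRDXRRDRRDXXRRDRRDXRRDRRDXXX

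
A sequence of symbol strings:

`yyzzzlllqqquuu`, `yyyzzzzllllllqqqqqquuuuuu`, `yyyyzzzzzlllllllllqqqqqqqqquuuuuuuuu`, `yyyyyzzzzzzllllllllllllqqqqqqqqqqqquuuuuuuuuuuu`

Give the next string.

yyyyyyzzzzzzzlllllllllllllllqqqqqqqqqqqqqqquuuuuuuuuuuuuuu

Term n consists of n+1 y's, followed by n+2 z's, followed by 3n l's, followed by 3n q's, followed by 3n u's (n = 1, 2, …).
At n = 5 the blocks have lengths 6, 7, 15, 15, 15.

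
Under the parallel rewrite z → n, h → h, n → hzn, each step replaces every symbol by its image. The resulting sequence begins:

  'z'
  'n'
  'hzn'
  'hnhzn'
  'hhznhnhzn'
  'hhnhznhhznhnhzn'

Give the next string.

Rewriting the 15 symbols of hhnhznhhznhnhzn one by one yields h h hzn h n hzn h h n hzn h hzn h n hzn; concatenated:

hhhznhnhznhhnhznhhznhnhzn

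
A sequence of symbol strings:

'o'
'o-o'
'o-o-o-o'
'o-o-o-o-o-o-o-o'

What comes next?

Every step duplicates the string with '-' between the halves.
Doubling o-o-o-o-o-o-o-o with '-' between the halves:

o-o-o-o-o-o-o-o-o-o-o-o-o-o-o-o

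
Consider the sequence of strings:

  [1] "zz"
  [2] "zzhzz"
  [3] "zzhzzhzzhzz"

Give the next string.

Each string is two copies of the previous one joined by 'h'.
One more doubling of zzhzzhzzhzz gives the answer.

zzhzzhzzhzzhzzhzzhzzhzz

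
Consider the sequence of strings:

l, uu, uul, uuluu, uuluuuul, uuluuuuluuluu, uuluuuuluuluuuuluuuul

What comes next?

uuluuuuluuluuuuluuuuluuluuuuluuluu

Each term (from the third on) is the previous term followed by the one before it: term 3 = uu·l = uul.
Continuing: uuluuuuluuluuuuluuuul · uuluuuuluuluu gives term 8.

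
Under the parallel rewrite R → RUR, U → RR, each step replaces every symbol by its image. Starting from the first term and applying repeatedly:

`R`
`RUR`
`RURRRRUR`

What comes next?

Expanding RURRRRUR: R→RUR, U→RR, R→RUR, R→RUR, R→RUR, R→RUR, U→RR, R→RUR. Concatenated: RUR RR RUR RUR RUR RUR RR RUR.

RURRRRURRURRURRURRRRUR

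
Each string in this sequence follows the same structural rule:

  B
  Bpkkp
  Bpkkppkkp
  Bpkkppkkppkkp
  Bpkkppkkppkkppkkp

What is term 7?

Every step adds pkkp to the end: s(k+1) = s(k)·pkkp.
From Bpkkppkkppkkppkkp, 2 further steps: Bpkkppkkppkkppkkp → Bpkkppkkppkkppkkppkkp → (answer).

Bpkkppkkppkkppkkppkkppkkp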